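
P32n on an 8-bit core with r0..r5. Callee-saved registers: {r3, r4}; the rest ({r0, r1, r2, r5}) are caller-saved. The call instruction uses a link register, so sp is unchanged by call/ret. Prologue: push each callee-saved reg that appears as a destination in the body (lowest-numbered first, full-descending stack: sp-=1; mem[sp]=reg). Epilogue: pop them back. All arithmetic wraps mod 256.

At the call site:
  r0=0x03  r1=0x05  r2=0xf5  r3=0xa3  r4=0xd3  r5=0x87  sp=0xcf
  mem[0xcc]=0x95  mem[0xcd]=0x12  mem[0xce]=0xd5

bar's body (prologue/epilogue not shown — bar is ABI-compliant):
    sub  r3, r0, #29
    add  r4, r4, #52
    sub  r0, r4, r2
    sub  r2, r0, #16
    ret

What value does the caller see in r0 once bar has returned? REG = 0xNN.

REG = 0x12

prologue: push r3 → mem[0xce]=0xa3, sp=0xce
prologue: push r4 → mem[0xcd]=0xd3, sp=0xcd
body[0] sub  r3, r0, #29 → r3=0xe6
body[1] add  r4, r4, #52 → r4=0x07
body[2] sub  r0, r4, r2 → r0=0x12
body[3] sub  r2, r0, #16 → r2=0x02
epilogue: pop r4=0xd3, sp=0xce
epilogue: pop r3=0xa3, sp=0xcf
r0 is caller-saved → body value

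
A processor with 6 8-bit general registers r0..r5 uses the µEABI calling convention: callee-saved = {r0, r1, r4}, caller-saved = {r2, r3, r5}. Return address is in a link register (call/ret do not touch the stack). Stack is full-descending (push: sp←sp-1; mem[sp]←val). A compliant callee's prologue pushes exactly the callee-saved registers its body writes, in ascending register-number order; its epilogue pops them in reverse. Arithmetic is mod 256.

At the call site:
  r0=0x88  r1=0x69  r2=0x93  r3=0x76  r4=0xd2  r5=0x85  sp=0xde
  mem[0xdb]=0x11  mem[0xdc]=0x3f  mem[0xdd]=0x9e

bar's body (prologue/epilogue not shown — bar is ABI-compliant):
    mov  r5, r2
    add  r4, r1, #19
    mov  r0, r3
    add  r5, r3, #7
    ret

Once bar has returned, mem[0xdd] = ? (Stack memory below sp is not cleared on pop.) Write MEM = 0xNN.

MEM = 0x88

prologue: push r0 -> mem[0xdd]=0x88, sp=0xdd
prologue: push r4 -> mem[0xdc]=0xd2, sp=0xdc
body[0] mov  r5, r2 -> r5=0x93
body[1] add  r4, r1, #19 -> r4=0x7c
body[2] mov  r0, r3 -> r0=0x76
body[3] add  r5, r3, #7 -> r5=0x7d
epilogue: pop r4=0xd2, sp=0xdd
epilogue: pop r0=0x88, sp=0xde
prologue pushed ['r0', 'r4'] at ['0xdd', '0xdc']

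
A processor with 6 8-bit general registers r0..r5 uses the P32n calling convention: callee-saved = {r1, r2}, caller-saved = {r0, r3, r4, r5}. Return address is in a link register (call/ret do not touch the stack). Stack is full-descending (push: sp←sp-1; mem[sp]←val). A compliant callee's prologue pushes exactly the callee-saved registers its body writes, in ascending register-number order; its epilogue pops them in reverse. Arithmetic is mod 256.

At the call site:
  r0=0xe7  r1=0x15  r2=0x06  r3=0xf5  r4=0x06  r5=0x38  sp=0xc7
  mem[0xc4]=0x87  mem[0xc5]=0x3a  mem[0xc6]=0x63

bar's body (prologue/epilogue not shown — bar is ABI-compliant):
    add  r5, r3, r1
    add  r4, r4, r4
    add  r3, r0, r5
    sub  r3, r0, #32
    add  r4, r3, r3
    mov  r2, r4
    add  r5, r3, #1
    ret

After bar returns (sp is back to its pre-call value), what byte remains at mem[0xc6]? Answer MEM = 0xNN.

MEM = 0x06

prologue: push r2 -> mem[0xc6]=0x06, sp=0xc6
body[0] add  r5, r3, r1 -> r5=0x0a
body[1] add  r4, r4, r4 -> r4=0x0c
body[2] add  r3, r0, r5 -> r3=0xf1
body[3] sub  r3, r0, #32 -> r3=0xc7
body[4] add  r4, r3, r3 -> r4=0x8e
body[5] mov  r2, r4 -> r2=0x8e
body[6] add  r5, r3, #1 -> r5=0xc8
epilogue: pop r2=0x06, sp=0xc7
prologue pushed ['r2'] at ['0xc6']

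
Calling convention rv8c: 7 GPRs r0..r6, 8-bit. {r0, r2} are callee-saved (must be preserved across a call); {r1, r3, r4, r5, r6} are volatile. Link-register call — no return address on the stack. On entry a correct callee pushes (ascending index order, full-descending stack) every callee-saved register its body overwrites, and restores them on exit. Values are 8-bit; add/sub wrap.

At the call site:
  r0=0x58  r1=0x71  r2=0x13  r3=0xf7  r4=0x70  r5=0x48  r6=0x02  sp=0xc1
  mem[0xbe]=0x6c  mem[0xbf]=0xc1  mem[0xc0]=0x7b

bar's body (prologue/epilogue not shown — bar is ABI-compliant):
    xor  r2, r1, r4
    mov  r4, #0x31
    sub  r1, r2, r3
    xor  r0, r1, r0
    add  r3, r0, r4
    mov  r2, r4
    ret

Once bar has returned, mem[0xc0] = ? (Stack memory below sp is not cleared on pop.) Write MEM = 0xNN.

MEM = 0x58

prologue: push r0 → mem[0xc0]=0x58, sp=0xc0
prologue: push r2 → mem[0xbf]=0x13, sp=0xbf
body[0] xor  r2, r1, r4 → r2=0x01
body[1] mov  r4, #0x31 → r4=0x31
body[2] sub  r1, r2, r3 → r1=0x0a
body[3] xor  r0, r1, r0 → r0=0x52
body[4] add  r3, r0, r4 → r3=0x83
body[5] mov  r2, r4 → r2=0x31
epilogue: pop r2=0x13, sp=0xc0
epilogue: pop r0=0x58, sp=0xc1
prologue pushed ['r0', 'r2'] at ['0xc0', '0xbf']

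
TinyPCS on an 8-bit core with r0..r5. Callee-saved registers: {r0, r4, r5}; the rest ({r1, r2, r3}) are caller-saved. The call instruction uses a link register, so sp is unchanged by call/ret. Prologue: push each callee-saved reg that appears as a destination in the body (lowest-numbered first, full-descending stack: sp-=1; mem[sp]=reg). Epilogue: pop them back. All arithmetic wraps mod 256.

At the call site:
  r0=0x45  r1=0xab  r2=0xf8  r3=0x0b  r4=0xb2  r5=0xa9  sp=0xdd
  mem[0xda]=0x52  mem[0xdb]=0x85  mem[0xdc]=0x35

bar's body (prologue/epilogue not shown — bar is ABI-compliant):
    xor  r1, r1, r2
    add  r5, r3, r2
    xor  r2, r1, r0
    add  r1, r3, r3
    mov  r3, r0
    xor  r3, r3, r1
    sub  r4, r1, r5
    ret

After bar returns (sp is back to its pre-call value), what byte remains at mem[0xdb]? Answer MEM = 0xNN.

prologue: push r4 -> mem[0xdc]=0xb2, sp=0xdc
prologue: push r5 -> mem[0xdb]=0xa9, sp=0xdb
body[0] xor  r1, r1, r2 -> r1=0x53
body[1] add  r5, r3, r2 -> r5=0x03
body[2] xor  r2, r1, r0 -> r2=0x16
body[3] add  r1, r3, r3 -> r1=0x16
body[4] mov  r3, r0 -> r3=0x45
body[5] xor  r3, r3, r1 -> r3=0x53
body[6] sub  r4, r1, r5 -> r4=0x13
epilogue: pop r5=0xa9, sp=0xdc
epilogue: pop r4=0xb2, sp=0xdd
prologue pushed ['r4', 'r5'] at ['0xdc', '0xdb']

MEM = 0xa9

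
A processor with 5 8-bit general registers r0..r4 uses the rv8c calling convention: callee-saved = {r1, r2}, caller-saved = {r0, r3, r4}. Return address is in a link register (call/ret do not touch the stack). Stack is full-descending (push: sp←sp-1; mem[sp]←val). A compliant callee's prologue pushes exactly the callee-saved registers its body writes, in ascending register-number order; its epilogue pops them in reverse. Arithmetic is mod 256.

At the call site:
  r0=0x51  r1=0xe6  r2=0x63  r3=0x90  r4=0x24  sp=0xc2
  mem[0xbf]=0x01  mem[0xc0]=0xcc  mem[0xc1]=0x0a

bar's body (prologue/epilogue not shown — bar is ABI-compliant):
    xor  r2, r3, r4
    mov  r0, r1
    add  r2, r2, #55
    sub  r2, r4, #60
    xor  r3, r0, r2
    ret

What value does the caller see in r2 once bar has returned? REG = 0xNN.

REG = 0x63

prologue: push r2 → mem[0xc1]=0x63, sp=0xc1
body[0] xor  r2, r3, r4 → r2=0xb4
body[1] mov  r0, r1 → r0=0xe6
body[2] add  r2, r2, #55 → r2=0xeb
body[3] sub  r2, r4, #60 → r2=0xe8
body[4] xor  r3, r0, r2 → r3=0x0e
epilogue: pop r2=0x63, sp=0xc2
r2 is callee-saved → restored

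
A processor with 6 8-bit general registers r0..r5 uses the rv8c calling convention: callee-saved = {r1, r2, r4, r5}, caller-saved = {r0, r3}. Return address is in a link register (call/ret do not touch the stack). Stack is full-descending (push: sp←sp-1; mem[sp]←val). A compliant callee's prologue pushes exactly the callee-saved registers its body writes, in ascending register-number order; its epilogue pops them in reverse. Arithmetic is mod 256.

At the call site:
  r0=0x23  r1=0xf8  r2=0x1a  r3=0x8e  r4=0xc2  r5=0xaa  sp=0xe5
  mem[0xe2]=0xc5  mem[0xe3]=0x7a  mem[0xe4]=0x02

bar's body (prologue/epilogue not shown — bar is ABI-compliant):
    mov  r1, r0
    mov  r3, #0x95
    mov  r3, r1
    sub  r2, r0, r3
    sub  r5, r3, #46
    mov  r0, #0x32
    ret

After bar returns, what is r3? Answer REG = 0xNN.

prologue: push r1 → mem[0xe4]=0xf8, sp=0xe4
prologue: push r2 → mem[0xe3]=0x1a, sp=0xe3
prologue: push r5 → mem[0xe2]=0xaa, sp=0xe2
body[0] mov  r1, r0 → r1=0x23
body[1] mov  r3, #0x95 → r3=0x95
body[2] mov  r3, r1 → r3=0x23
body[3] sub  r2, r0, r3 → r2=0x00
body[4] sub  r5, r3, #46 → r5=0xf5
body[5] mov  r0, #0x32 → r0=0x32
epilogue: pop r5=0xaa, sp=0xe3
epilogue: pop r2=0x1a, sp=0xe4
epilogue: pop r1=0xf8, sp=0xe5
r3 is caller-saved → body value

REG = 0x23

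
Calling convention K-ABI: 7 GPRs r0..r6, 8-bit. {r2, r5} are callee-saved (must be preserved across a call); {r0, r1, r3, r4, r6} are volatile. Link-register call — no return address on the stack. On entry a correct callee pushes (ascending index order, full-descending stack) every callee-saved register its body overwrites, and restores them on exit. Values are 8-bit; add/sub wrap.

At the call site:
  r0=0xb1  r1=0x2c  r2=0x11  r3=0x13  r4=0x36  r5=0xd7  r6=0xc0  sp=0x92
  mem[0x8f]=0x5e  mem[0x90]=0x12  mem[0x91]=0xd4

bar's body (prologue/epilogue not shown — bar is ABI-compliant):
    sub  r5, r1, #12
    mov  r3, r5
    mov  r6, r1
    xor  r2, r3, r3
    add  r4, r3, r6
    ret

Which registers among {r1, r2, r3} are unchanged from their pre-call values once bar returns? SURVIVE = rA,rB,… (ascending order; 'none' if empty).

prologue: push r2 -> mem[0x91]=0x11, sp=0x91
prologue: push r5 -> mem[0x90]=0xd7, sp=0x90
body[0] sub  r5, r1, #12 -> r5=0x20
body[1] mov  r3, r5 -> r3=0x20
body[2] mov  r6, r1 -> r6=0x2c
body[3] xor  r2, r3, r3 -> r2=0x00
body[4] add  r4, r3, r6 -> r4=0x4c
epilogue: pop r5=0xd7, sp=0x91
epilogue: pop r2=0x11, sp=0x92
r1: caller-saved, written=False
r2: callee-saved, written=True
r3: caller-saved, written=True

SURVIVE = r1,r2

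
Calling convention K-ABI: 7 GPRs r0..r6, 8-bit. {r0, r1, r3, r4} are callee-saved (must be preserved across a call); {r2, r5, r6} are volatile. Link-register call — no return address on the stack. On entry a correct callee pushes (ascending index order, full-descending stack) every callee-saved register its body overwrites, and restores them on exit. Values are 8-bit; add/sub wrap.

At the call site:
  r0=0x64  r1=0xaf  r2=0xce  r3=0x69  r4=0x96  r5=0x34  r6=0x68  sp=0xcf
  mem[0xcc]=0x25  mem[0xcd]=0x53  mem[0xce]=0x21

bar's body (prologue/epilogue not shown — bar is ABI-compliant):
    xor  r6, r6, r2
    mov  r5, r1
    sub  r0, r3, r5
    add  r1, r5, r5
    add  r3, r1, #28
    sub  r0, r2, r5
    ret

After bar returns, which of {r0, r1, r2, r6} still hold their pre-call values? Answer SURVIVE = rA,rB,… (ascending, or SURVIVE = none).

prologue: push r0 -> mem[0xce]=0x64, sp=0xce
prologue: push r1 -> mem[0xcd]=0xaf, sp=0xcd
prologue: push r3 -> mem[0xcc]=0x69, sp=0xcc
body[0] xor  r6, r6, r2 -> r6=0xa6
body[1] mov  r5, r1 -> r5=0xaf
body[2] sub  r0, r3, r5 -> r0=0xba
body[3] add  r1, r5, r5 -> r1=0x5e
body[4] add  r3, r1, #28 -> r3=0x7a
body[5] sub  r0, r2, r5 -> r0=0x1f
epilogue: pop r3=0x69, sp=0xcd
epilogue: pop r1=0xaf, sp=0xce
epilogue: pop r0=0x64, sp=0xcf
r0: callee-saved, written=True
r1: callee-saved, written=True
r2: caller-saved, written=False
r6: caller-saved, written=True

SURVIVE = r0,r1,r2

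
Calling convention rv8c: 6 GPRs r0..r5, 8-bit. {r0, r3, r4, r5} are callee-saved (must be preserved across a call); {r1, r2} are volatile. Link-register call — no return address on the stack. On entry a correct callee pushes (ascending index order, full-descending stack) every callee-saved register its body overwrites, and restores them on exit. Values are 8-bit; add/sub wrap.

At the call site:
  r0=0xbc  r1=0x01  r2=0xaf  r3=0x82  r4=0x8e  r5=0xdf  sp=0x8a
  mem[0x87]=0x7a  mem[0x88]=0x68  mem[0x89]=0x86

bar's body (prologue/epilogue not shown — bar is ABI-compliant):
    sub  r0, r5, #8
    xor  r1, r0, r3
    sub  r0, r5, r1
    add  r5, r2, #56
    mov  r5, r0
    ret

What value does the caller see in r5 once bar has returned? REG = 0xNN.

prologue: push r0 → mem[0x89]=0xbc, sp=0x89
prologue: push r5 → mem[0x88]=0xdf, sp=0x88
body[0] sub  r0, r5, #8 → r0=0xd7
body[1] xor  r1, r0, r3 → r1=0x55
body[2] sub  r0, r5, r1 → r0=0x8a
body[3] add  r5, r2, #56 → r5=0xe7
body[4] mov  r5, r0 → r5=0x8a
epilogue: pop r5=0xdf, sp=0x89
epilogue: pop r0=0xbc, sp=0x8a
r5 is callee-saved → restored

REG = 0xdf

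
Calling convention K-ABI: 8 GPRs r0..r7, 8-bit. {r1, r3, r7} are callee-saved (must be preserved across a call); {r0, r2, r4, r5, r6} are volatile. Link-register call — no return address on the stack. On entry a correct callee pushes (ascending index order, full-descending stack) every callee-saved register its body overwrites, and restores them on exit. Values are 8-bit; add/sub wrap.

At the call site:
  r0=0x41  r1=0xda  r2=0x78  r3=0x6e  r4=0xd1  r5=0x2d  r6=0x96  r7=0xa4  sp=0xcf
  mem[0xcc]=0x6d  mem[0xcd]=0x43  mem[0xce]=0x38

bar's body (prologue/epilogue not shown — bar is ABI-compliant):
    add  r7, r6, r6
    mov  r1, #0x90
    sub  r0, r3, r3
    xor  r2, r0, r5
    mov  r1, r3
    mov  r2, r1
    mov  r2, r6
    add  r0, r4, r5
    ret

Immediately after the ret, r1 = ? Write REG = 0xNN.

REG = 0xda

prologue: push r1 -> mem[0xce]=0xda, sp=0xce
prologue: push r7 -> mem[0xcd]=0xa4, sp=0xcd
body[0] add  r7, r6, r6 -> r7=0x2c
body[1] mov  r1, #0x90 -> r1=0x90
body[2] sub  r0, r3, r3 -> r0=0x00
body[3] xor  r2, r0, r5 -> r2=0x2d
body[4] mov  r1, r3 -> r1=0x6e
body[5] mov  r2, r1 -> r2=0x6e
body[6] mov  r2, r6 -> r2=0x96
body[7] add  r0, r4, r5 -> r0=0xfe
epilogue: pop r7=0xa4, sp=0xce
epilogue: pop r1=0xda, sp=0xcf
r1 is callee-saved -> restored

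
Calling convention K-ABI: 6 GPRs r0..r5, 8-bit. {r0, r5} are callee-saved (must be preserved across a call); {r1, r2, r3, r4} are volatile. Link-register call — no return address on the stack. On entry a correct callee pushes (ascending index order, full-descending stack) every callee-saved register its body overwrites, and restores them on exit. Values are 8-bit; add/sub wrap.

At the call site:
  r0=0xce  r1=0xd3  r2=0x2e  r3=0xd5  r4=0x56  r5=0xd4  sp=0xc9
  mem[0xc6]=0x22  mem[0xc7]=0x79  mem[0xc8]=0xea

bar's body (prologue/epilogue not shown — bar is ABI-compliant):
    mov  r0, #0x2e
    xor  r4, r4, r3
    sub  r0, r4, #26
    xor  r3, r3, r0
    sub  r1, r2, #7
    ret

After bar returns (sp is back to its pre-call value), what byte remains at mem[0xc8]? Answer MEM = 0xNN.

prologue: push r0 → mem[0xc8]=0xce, sp=0xc8
body[0] mov  r0, #0x2e → r0=0x2e
body[1] xor  r4, r4, r3 → r4=0x83
body[2] sub  r0, r4, #26 → r0=0x69
body[3] xor  r3, r3, r0 → r3=0xbc
body[4] sub  r1, r2, #7 → r1=0x27
epilogue: pop r0=0xce, sp=0xc9
prologue pushed ['r0'] at ['0xc8']

MEM = 0xce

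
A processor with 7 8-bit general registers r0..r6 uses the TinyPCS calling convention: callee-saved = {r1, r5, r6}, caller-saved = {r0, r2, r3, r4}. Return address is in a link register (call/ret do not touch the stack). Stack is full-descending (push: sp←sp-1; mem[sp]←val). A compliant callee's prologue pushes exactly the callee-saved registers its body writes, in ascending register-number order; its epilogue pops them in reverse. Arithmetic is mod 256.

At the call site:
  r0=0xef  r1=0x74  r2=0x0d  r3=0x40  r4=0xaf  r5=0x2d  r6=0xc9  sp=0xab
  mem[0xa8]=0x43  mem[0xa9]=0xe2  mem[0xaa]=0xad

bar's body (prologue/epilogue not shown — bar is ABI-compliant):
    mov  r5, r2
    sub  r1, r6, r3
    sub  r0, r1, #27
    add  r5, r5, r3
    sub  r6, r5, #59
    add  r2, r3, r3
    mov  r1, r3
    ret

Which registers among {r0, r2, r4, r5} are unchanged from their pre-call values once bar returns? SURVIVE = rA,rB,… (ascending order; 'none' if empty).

SURVIVE = r4,r5

prologue: push r1 -> mem[0xaa]=0x74, sp=0xaa
prologue: push r5 -> mem[0xa9]=0x2d, sp=0xa9
prologue: push r6 -> mem[0xa8]=0xc9, sp=0xa8
body[0] mov  r5, r2 -> r5=0x0d
body[1] sub  r1, r6, r3 -> r1=0x89
body[2] sub  r0, r1, #27 -> r0=0x6e
body[3] add  r5, r5, r3 -> r5=0x4d
body[4] sub  r6, r5, #59 -> r6=0x12
body[5] add  r2, r3, r3 -> r2=0x80
body[6] mov  r1, r3 -> r1=0x40
epilogue: pop r6=0xc9, sp=0xa9
epilogue: pop r5=0x2d, sp=0xaa
epilogue: pop r1=0x74, sp=0xab
r0: caller-saved, written=True
r2: caller-saved, written=True
r4: caller-saved, written=False
r5: callee-saved, written=True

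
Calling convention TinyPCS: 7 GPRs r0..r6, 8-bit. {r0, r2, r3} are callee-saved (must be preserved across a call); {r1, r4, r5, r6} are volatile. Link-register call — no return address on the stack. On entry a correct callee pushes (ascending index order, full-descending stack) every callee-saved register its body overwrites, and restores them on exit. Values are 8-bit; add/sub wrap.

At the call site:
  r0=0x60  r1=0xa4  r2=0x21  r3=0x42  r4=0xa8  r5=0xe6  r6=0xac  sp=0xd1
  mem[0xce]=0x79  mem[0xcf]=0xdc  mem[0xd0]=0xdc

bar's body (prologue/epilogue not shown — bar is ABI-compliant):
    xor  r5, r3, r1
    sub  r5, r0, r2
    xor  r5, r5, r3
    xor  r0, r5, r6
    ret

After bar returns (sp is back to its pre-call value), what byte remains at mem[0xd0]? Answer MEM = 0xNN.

prologue: push r0 → mem[0xd0]=0x60, sp=0xd0
body[0] xor  r5, r3, r1 → r5=0xe6
body[1] sub  r5, r0, r2 → r5=0x3f
body[2] xor  r5, r5, r3 → r5=0x7d
body[3] xor  r0, r5, r6 → r0=0xd1
epilogue: pop r0=0x60, sp=0xd1
prologue pushed ['r0'] at ['0xd0']

MEM = 0x60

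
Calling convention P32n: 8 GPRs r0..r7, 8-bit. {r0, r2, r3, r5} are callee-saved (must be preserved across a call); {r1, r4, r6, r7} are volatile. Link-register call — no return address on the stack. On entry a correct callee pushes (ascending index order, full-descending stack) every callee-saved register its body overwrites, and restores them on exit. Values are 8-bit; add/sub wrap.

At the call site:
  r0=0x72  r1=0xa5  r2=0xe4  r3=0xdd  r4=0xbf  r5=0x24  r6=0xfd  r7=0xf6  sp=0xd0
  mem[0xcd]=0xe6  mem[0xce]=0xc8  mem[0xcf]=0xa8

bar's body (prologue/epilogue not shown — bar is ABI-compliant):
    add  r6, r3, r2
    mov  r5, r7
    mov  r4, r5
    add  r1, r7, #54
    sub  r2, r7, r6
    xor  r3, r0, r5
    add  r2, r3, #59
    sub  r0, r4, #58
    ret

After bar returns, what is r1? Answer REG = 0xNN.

prologue: push r0 -> mem[0xcf]=0x72, sp=0xcf
prologue: push r2 -> mem[0xce]=0xe4, sp=0xce
prologue: push r3 -> mem[0xcd]=0xdd, sp=0xcd
prologue: push r5 -> mem[0xcc]=0x24, sp=0xcc
body[0] add  r6, r3, r2 -> r6=0xc1
body[1] mov  r5, r7 -> r5=0xf6
body[2] mov  r4, r5 -> r4=0xf6
body[3] add  r1, r7, #54 -> r1=0x2c
body[4] sub  r2, r7, r6 -> r2=0x35
body[5] xor  r3, r0, r5 -> r3=0x84
body[6] add  r2, r3, #59 -> r2=0xbf
body[7] sub  r0, r4, #58 -> r0=0xbc
epilogue: pop r5=0x24, sp=0xcd
epilogue: pop r3=0xdd, sp=0xce
epilogue: pop r2=0xe4, sp=0xcf
epilogue: pop r0=0x72, sp=0xd0
r1 is caller-saved -> body value

REG = 0x2c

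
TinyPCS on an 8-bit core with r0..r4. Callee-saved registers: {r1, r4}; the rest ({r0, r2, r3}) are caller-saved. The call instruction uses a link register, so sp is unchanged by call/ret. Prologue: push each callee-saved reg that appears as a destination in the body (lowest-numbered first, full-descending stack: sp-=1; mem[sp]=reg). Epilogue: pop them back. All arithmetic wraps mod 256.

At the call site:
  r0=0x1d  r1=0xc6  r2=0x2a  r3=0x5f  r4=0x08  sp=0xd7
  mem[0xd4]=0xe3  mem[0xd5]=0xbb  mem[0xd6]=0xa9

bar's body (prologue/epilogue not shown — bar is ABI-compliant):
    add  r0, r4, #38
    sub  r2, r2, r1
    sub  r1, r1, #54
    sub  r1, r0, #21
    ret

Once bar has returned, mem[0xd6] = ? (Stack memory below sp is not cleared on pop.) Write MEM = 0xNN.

prologue: push r1 → mem[0xd6]=0xc6, sp=0xd6
body[0] add  r0, r4, #38 → r0=0x2e
body[1] sub  r2, r2, r1 → r2=0x64
body[2] sub  r1, r1, #54 → r1=0x90
body[3] sub  r1, r0, #21 → r1=0x19
epilogue: pop r1=0xc6, sp=0xd7
prologue pushed ['r1'] at ['0xd6']

MEM = 0xc6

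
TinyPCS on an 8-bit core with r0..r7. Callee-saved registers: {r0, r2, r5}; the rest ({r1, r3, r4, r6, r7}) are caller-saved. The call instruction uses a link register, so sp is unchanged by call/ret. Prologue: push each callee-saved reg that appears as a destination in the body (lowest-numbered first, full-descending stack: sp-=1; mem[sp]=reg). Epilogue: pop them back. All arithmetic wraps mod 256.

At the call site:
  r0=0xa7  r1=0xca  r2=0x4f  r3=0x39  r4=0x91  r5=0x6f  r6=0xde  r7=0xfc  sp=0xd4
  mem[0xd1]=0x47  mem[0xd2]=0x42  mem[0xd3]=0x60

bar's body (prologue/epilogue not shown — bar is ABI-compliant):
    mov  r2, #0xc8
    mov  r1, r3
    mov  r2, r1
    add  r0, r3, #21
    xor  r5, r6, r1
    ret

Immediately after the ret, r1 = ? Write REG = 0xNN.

prologue: push r0 -> mem[0xd3]=0xa7, sp=0xd3
prologue: push r2 -> mem[0xd2]=0x4f, sp=0xd2
prologue: push r5 -> mem[0xd1]=0x6f, sp=0xd1
body[0] mov  r2, #0xc8 -> r2=0xc8
body[1] mov  r1, r3 -> r1=0x39
body[2] mov  r2, r1 -> r2=0x39
body[3] add  r0, r3, #21 -> r0=0x4e
body[4] xor  r5, r6, r1 -> r5=0xe7
epilogue: pop r5=0x6f, sp=0xd2
epilogue: pop r2=0x4f, sp=0xd3
epilogue: pop r0=0xa7, sp=0xd4
r1 is caller-saved -> body value

REG = 0x39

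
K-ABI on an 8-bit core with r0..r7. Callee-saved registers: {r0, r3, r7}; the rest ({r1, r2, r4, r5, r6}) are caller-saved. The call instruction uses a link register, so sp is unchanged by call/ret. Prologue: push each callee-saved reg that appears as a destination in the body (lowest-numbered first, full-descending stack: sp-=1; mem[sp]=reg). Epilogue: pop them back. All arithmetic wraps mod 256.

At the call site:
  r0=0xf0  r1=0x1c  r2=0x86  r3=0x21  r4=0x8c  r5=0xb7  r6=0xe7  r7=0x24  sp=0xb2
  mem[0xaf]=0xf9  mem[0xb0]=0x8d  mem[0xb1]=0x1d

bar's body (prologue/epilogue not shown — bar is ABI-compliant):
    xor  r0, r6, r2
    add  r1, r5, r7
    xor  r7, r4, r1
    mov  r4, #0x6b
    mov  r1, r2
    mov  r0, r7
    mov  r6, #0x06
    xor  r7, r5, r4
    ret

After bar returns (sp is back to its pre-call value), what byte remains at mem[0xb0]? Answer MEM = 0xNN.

MEM = 0x24

prologue: push r0 -> mem[0xb1]=0xf0, sp=0xb1
prologue: push r7 -> mem[0xb0]=0x24, sp=0xb0
body[0] xor  r0, r6, r2 -> r0=0x61
body[1] add  r1, r5, r7 -> r1=0xdb
body[2] xor  r7, r4, r1 -> r7=0x57
body[3] mov  r4, #0x6b -> r4=0x6b
body[4] mov  r1, r2 -> r1=0x86
body[5] mov  r0, r7 -> r0=0x57
body[6] mov  r6, #0x06 -> r6=0x06
body[7] xor  r7, r5, r4 -> r7=0xdc
epilogue: pop r7=0x24, sp=0xb1
epilogue: pop r0=0xf0, sp=0xb2
prologue pushed ['r0', 'r7'] at ['0xb1', '0xb0']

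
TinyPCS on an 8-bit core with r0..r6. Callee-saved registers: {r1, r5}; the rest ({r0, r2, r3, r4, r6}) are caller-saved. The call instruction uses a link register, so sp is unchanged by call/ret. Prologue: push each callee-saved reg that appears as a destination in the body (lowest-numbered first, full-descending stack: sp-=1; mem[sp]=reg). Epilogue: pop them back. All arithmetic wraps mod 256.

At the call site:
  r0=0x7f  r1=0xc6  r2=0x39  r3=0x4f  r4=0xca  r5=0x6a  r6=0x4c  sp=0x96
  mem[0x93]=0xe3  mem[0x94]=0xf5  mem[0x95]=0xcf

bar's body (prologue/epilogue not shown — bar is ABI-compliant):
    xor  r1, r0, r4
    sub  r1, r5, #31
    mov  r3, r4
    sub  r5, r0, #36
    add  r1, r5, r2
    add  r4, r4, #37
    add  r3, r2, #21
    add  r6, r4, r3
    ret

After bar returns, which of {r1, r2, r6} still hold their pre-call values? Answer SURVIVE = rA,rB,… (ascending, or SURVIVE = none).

prologue: push r1 → mem[0x95]=0xc6, sp=0x95
prologue: push r5 → mem[0x94]=0x6a, sp=0x94
body[0] xor  r1, r0, r4 → r1=0xb5
body[1] sub  r1, r5, #31 → r1=0x4b
body[2] mov  r3, r4 → r3=0xca
body[3] sub  r5, r0, #36 → r5=0x5b
body[4] add  r1, r5, r2 → r1=0x94
body[5] add  r4, r4, #37 → r4=0xef
body[6] add  r3, r2, #21 → r3=0x4e
body[7] add  r6, r4, r3 → r6=0x3d
epilogue: pop r5=0x6a, sp=0x95
epilogue: pop r1=0xc6, sp=0x96
r1: callee-saved, written=True
r2: caller-saved, written=False
r6: caller-saved, written=True

SURVIVE = r1,r2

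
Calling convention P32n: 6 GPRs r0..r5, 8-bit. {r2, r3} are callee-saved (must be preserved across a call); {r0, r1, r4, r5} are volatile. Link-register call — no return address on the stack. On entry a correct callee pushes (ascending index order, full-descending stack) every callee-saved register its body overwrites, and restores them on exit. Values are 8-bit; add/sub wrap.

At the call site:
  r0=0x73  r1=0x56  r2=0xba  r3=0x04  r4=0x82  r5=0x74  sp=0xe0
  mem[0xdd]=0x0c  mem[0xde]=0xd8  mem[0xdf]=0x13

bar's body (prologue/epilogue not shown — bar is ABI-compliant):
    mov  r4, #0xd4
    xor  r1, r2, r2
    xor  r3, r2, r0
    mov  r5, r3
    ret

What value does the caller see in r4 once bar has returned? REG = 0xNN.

prologue: push r3 -> mem[0xdf]=0x04, sp=0xdf
body[0] mov  r4, #0xd4 -> r4=0xd4
body[1] xor  r1, r2, r2 -> r1=0x00
body[2] xor  r3, r2, r0 -> r3=0xc9
body[3] mov  r5, r3 -> r5=0xc9
epilogue: pop r3=0x04, sp=0xe0
r4 is caller-saved -> body value

REG = 0xd4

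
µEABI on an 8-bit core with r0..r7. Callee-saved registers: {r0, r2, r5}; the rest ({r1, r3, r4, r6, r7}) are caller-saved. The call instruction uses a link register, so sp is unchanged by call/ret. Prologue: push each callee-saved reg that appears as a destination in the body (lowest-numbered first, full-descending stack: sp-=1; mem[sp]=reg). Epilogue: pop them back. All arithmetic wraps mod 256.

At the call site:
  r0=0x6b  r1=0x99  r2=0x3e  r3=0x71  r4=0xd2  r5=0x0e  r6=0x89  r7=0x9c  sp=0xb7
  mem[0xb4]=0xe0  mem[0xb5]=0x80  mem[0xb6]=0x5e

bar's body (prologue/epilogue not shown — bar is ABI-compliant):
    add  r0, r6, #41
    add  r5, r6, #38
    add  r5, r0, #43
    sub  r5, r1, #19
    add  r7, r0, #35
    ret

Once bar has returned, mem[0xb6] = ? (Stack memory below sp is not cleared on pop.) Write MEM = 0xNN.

prologue: push r0 -> mem[0xb6]=0x6b, sp=0xb6
prologue: push r5 -> mem[0xb5]=0x0e, sp=0xb5
body[0] add  r0, r6, #41 -> r0=0xb2
body[1] add  r5, r6, #38 -> r5=0xaf
body[2] add  r5, r0, #43 -> r5=0xdd
body[3] sub  r5, r1, #19 -> r5=0x86
body[4] add  r7, r0, #35 -> r7=0xd5
epilogue: pop r5=0x0e, sp=0xb6
epilogue: pop r0=0x6b, sp=0xb7
prologue pushed ['r0', 'r5'] at ['0xb6', '0xb5']

MEM = 0x6b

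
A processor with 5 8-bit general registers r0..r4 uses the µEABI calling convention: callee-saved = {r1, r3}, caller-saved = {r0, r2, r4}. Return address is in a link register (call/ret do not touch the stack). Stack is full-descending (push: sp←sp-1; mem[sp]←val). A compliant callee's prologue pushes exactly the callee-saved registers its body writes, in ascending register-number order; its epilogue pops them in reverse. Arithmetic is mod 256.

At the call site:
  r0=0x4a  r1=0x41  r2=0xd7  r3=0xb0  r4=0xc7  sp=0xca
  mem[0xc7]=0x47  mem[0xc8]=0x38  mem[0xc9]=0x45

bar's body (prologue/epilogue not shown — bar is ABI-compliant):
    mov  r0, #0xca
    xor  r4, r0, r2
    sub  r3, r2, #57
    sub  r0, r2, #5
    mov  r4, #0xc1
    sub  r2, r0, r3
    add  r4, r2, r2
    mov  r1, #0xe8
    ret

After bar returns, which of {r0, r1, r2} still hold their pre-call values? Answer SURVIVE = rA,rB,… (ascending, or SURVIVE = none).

prologue: push r1 -> mem[0xc9]=0x41, sp=0xc9
prologue: push r3 -> mem[0xc8]=0xb0, sp=0xc8
body[0] mov  r0, #0xca -> r0=0xca
body[1] xor  r4, r0, r2 -> r4=0x1d
body[2] sub  r3, r2, #57 -> r3=0x9e
body[3] sub  r0, r2, #5 -> r0=0xd2
body[4] mov  r4, #0xc1 -> r4=0xc1
body[5] sub  r2, r0, r3 -> r2=0x34
body[6] add  r4, r2, r2 -> r4=0x68
body[7] mov  r1, #0xe8 -> r1=0xe8
epilogue: pop r3=0xb0, sp=0xc9
epilogue: pop r1=0x41, sp=0xca
r0: caller-saved, written=True
r1: callee-saved, written=True
r2: caller-saved, written=True

SURVIVE = r1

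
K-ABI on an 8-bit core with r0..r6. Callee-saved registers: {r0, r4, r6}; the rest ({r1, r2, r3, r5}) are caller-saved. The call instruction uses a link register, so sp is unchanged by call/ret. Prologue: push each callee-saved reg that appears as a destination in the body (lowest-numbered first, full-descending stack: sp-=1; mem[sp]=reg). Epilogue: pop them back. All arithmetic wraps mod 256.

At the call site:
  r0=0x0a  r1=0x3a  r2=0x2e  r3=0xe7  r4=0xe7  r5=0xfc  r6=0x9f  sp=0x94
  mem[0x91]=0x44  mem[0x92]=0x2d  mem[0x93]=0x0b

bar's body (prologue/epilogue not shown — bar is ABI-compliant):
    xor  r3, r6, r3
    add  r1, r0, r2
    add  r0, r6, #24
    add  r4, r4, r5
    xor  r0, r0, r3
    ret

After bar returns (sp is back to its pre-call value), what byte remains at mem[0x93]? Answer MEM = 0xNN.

MEM = 0x0a

prologue: push r0 -> mem[0x93]=0x0a, sp=0x93
prologue: push r4 -> mem[0x92]=0xe7, sp=0x92
body[0] xor  r3, r6, r3 -> r3=0x78
body[1] add  r1, r0, r2 -> r1=0x38
body[2] add  r0, r6, #24 -> r0=0xb7
body[3] add  r4, r4, r5 -> r4=0xe3
body[4] xor  r0, r0, r3 -> r0=0xcf
epilogue: pop r4=0xe7, sp=0x93
epilogue: pop r0=0x0a, sp=0x94
prologue pushed ['r0', 'r4'] at ['0x93', '0x92']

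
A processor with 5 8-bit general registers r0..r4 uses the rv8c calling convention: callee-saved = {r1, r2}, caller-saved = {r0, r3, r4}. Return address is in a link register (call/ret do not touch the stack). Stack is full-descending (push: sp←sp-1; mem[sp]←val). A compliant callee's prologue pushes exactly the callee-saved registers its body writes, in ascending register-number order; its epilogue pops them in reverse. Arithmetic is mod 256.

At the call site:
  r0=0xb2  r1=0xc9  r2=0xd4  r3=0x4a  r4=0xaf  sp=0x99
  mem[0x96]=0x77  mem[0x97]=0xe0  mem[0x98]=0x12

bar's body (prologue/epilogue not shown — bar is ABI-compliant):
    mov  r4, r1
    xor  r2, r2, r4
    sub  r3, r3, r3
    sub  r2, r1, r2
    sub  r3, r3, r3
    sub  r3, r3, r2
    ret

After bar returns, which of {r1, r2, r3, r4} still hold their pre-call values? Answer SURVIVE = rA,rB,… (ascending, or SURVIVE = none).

prologue: push r2 -> mem[0x98]=0xd4, sp=0x98
body[0] mov  r4, r1 -> r4=0xc9
body[1] xor  r2, r2, r4 -> r2=0x1d
body[2] sub  r3, r3, r3 -> r3=0x00
body[3] sub  r2, r1, r2 -> r2=0xac
body[4] sub  r3, r3, r3 -> r3=0x00
body[5] sub  r3, r3, r2 -> r3=0x54
epilogue: pop r2=0xd4, sp=0x99
r1: callee-saved, written=False
r2: callee-saved, written=True
r3: caller-saved, written=True
r4: caller-saved, written=True

SURVIVE = r1,r2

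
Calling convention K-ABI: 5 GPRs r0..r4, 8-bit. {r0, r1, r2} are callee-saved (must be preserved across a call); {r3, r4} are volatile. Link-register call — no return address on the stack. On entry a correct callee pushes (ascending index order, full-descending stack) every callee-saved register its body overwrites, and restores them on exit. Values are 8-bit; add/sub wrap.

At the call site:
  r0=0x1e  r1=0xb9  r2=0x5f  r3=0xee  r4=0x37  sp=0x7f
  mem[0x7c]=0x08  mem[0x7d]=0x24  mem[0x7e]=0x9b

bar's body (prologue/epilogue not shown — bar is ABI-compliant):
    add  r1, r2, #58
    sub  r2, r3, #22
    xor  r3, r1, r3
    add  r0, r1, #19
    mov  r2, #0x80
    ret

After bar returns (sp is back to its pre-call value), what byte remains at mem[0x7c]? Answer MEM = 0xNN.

prologue: push r0 → mem[0x7e]=0x1e, sp=0x7e
prologue: push r1 → mem[0x7d]=0xb9, sp=0x7d
prologue: push r2 → mem[0x7c]=0x5f, sp=0x7c
body[0] add  r1, r2, #58 → r1=0x99
body[1] sub  r2, r3, #22 → r2=0xd8
body[2] xor  r3, r1, r3 → r3=0x77
body[3] add  r0, r1, #19 → r0=0xac
body[4] mov  r2, #0x80 → r2=0x80
epilogue: pop r2=0x5f, sp=0x7d
epilogue: pop r1=0xb9, sp=0x7e
epilogue: pop r0=0x1e, sp=0x7f
prologue pushed ['r0', 'r1', 'r2'] at ['0x7e', '0x7d', '0x7c']

MEM = 0x5f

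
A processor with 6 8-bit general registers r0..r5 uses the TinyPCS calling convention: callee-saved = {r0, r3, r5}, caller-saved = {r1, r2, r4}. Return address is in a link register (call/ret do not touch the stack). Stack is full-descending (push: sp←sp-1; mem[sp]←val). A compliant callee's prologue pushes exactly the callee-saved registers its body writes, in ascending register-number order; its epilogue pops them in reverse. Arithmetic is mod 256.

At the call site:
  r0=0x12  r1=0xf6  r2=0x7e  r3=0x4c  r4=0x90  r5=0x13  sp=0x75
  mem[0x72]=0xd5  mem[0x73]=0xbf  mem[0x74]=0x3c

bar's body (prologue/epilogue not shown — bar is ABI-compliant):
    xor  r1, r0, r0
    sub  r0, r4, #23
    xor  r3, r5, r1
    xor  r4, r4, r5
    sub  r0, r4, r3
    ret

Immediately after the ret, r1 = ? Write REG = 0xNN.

REG = 0x00

prologue: push r0 -> mem[0x74]=0x12, sp=0x74
prologue: push r3 -> mem[0x73]=0x4c, sp=0x73
body[0] xor  r1, r0, r0 -> r1=0x00
body[1] sub  r0, r4, #23 -> r0=0x79
body[2] xor  r3, r5, r1 -> r3=0x13
body[3] xor  r4, r4, r5 -> r4=0x83
body[4] sub  r0, r4, r3 -> r0=0x70
epilogue: pop r3=0x4c, sp=0x74
epilogue: pop r0=0x12, sp=0x75
r1 is caller-saved -> body value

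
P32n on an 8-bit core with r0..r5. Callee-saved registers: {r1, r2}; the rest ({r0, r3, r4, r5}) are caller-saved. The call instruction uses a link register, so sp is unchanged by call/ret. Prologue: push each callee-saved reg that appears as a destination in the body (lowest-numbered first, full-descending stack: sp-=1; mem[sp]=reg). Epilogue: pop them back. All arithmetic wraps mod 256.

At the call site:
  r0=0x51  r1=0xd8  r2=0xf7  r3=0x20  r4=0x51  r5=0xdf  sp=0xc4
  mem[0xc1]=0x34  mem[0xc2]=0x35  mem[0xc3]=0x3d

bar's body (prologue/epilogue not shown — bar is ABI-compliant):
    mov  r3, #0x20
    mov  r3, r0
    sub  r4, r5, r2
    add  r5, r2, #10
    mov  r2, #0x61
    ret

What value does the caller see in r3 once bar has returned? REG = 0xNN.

REG = 0x51

prologue: push r2 → mem[0xc3]=0xf7, sp=0xc3
body[0] mov  r3, #0x20 → r3=0x20
body[1] mov  r3, r0 → r3=0x51
body[2] sub  r4, r5, r2 → r4=0xe8
body[3] add  r5, r2, #10 → r5=0x01
body[4] mov  r2, #0x61 → r2=0x61
epilogue: pop r2=0xf7, sp=0xc4
r3 is caller-saved → body value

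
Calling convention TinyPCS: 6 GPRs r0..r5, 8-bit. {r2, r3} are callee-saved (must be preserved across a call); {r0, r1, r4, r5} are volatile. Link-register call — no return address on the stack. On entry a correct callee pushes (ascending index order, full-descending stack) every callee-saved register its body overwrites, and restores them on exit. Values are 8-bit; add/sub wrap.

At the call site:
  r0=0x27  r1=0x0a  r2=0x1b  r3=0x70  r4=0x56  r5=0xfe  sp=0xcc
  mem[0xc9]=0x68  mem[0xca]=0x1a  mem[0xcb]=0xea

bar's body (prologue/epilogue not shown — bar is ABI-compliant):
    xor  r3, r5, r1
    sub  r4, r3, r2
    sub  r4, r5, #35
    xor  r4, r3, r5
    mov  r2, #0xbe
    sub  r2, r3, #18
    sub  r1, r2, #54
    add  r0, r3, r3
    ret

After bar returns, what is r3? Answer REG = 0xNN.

prologue: push r2 -> mem[0xcb]=0x1b, sp=0xcb
prologue: push r3 -> mem[0xca]=0x70, sp=0xca
body[0] xor  r3, r5, r1 -> r3=0xf4
body[1] sub  r4, r3, r2 -> r4=0xd9
body[2] sub  r4, r5, #35 -> r4=0xdb
body[3] xor  r4, r3, r5 -> r4=0x0a
body[4] mov  r2, #0xbe -> r2=0xbe
body[5] sub  r2, r3, #18 -> r2=0xe2
body[6] sub  r1, r2, #54 -> r1=0xac
body[7] add  r0, r3, r3 -> r0=0xe8
epilogue: pop r3=0x70, sp=0xcb
epilogue: pop r2=0x1b, sp=0xcc
r3 is callee-saved -> restored

REG = 0x70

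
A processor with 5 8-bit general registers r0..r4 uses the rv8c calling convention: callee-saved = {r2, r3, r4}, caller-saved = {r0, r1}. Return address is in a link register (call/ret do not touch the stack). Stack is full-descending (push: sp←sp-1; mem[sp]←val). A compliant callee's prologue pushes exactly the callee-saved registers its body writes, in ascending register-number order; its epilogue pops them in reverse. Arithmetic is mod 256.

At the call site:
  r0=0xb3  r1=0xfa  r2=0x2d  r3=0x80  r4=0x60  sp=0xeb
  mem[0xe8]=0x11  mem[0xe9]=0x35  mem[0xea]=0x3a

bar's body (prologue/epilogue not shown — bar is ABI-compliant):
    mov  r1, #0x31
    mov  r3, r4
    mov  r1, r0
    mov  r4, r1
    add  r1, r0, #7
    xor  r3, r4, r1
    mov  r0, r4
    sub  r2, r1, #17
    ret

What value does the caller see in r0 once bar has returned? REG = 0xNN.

REG = 0xb3

prologue: push r2 → mem[0xea]=0x2d, sp=0xea
prologue: push r3 → mem[0xe9]=0x80, sp=0xe9
prologue: push r4 → mem[0xe8]=0x60, sp=0xe8
body[0] mov  r1, #0x31 → r1=0x31
body[1] mov  r3, r4 → r3=0x60
body[2] mov  r1, r0 → r1=0xb3
body[3] mov  r4, r1 → r4=0xb3
body[4] add  r1, r0, #7 → r1=0xba
body[5] xor  r3, r4, r1 → r3=0x09
body[6] mov  r0, r4 → r0=0xb3
body[7] sub  r2, r1, #17 → r2=0xa9
epilogue: pop r4=0x60, sp=0xe9
epilogue: pop r3=0x80, sp=0xea
epilogue: pop r2=0x2d, sp=0xeb
r0 is caller-saved → body value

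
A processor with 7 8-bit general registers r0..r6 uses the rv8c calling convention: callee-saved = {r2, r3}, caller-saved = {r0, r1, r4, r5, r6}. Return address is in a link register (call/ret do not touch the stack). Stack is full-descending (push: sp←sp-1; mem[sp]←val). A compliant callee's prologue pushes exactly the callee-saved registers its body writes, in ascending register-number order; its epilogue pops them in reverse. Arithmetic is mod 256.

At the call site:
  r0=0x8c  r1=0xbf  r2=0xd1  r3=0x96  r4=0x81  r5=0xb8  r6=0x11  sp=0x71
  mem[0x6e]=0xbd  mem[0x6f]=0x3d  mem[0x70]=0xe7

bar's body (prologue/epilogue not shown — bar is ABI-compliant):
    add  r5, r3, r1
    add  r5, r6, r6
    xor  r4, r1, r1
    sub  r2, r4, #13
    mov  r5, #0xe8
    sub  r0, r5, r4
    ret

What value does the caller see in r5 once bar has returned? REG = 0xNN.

REG = 0xe8

prologue: push r2 -> mem[0x70]=0xd1, sp=0x70
body[0] add  r5, r3, r1 -> r5=0x55
body[1] add  r5, r6, r6 -> r5=0x22
body[2] xor  r4, r1, r1 -> r4=0x00
body[3] sub  r2, r4, #13 -> r2=0xf3
body[4] mov  r5, #0xe8 -> r5=0xe8
body[5] sub  r0, r5, r4 -> r0=0xe8
epilogue: pop r2=0xd1, sp=0x71
r5 is caller-saved -> body value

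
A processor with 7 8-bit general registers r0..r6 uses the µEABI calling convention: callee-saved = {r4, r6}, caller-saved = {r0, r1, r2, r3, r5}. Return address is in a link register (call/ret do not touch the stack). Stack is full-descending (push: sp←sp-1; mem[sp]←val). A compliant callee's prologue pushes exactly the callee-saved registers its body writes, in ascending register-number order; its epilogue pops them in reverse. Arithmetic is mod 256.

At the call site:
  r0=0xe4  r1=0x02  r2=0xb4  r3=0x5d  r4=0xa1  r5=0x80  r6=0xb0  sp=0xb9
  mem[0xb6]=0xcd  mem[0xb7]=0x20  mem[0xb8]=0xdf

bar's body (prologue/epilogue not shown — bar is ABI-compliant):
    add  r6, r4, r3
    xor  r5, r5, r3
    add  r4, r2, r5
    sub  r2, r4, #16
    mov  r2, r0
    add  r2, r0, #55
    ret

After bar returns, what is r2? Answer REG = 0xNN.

REG = 0x1b

prologue: push r4 -> mem[0xb8]=0xa1, sp=0xb8
prologue: push r6 -> mem[0xb7]=0xb0, sp=0xb7
body[0] add  r6, r4, r3 -> r6=0xfe
body[1] xor  r5, r5, r3 -> r5=0xdd
body[2] add  r4, r2, r5 -> r4=0x91
body[3] sub  r2, r4, #16 -> r2=0x81
body[4] mov  r2, r0 -> r2=0xe4
body[5] add  r2, r0, #55 -> r2=0x1b
epilogue: pop r6=0xb0, sp=0xb8
epilogue: pop r4=0xa1, sp=0xb9
r2 is caller-saved -> body value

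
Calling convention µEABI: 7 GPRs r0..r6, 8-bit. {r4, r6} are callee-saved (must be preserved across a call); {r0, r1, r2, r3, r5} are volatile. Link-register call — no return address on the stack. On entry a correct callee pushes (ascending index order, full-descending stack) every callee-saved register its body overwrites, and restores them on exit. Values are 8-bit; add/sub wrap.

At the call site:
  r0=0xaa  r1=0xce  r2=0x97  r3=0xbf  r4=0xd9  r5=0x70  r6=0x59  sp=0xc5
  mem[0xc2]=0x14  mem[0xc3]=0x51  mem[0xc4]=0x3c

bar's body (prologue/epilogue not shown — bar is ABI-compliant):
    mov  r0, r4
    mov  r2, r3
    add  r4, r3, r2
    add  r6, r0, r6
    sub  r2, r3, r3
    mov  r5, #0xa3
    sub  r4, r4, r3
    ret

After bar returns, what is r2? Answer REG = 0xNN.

REG = 0x00

prologue: push r4 -> mem[0xc4]=0xd9, sp=0xc4
prologue: push r6 -> mem[0xc3]=0x59, sp=0xc3
body[0] mov  r0, r4 -> r0=0xd9
body[1] mov  r2, r3 -> r2=0xbf
body[2] add  r4, r3, r2 -> r4=0x7e
body[3] add  r6, r0, r6 -> r6=0x32
body[4] sub  r2, r3, r3 -> r2=0x00
body[5] mov  r5, #0xa3 -> r5=0xa3
body[6] sub  r4, r4, r3 -> r4=0xbf
epilogue: pop r6=0x59, sp=0xc4
epilogue: pop r4=0xd9, sp=0xc5
r2 is caller-saved -> body value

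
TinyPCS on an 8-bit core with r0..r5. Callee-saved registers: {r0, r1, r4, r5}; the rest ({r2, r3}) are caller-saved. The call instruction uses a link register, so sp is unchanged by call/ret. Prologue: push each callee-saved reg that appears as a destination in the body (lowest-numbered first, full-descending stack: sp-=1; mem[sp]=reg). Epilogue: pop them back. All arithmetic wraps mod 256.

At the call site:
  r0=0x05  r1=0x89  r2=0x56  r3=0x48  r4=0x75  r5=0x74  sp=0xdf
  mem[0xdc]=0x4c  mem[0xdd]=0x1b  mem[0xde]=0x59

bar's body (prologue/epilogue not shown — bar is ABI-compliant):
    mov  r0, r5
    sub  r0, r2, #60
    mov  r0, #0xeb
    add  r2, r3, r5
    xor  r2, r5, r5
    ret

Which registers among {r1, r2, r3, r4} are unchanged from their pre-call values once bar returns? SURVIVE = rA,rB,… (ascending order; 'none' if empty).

SURVIVE = r1,r3,r4

prologue: push r0 -> mem[0xde]=0x05, sp=0xde
body[0] mov  r0, r5 -> r0=0x74
body[1] sub  r0, r2, #60 -> r0=0x1a
body[2] mov  r0, #0xeb -> r0=0xeb
body[3] add  r2, r3, r5 -> r2=0xbc
body[4] xor  r2, r5, r5 -> r2=0x00
epilogue: pop r0=0x05, sp=0xdf
r1: callee-saved, written=False
r2: caller-saved, written=True
r3: caller-saved, written=False
r4: callee-saved, written=False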